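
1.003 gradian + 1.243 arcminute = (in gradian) 1.026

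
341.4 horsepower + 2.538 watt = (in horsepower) 341.4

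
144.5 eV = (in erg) 2.315e-10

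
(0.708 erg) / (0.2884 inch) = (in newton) 9.665e-06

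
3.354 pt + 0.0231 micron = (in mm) 1.183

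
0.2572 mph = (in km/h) 0.4139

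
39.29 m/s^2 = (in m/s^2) 39.29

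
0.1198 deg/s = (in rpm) 0.01997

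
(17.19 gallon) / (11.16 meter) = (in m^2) 0.005831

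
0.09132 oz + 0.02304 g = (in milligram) 2612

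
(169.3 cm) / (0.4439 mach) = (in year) 3.552e-10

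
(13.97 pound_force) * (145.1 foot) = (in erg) 2.748e+10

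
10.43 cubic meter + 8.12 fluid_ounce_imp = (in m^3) 10.43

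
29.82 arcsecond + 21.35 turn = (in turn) 21.35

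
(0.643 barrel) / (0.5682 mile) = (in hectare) 1.118e-08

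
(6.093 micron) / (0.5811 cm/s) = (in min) 1.748e-05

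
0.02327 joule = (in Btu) 2.206e-05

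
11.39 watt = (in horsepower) 0.01527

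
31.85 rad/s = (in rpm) 304.1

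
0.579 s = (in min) 0.00965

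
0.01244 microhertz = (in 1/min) 7.464e-07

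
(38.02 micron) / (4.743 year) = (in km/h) 9.151e-13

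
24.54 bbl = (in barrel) 24.54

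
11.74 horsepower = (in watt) 8755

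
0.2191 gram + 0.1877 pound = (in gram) 85.36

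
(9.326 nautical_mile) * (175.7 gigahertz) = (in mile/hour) 6.788e+15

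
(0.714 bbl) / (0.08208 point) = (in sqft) 4.22e+04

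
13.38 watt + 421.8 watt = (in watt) 435.2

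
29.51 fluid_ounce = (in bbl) 0.005489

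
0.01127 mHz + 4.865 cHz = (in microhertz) 4.866e+04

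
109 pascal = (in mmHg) 0.8176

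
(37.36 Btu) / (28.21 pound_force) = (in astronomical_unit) 2.1e-09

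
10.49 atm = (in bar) 10.63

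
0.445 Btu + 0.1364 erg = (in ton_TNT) 1.122e-07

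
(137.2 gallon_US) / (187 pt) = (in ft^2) 84.74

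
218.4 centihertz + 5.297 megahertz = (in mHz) 5.297e+09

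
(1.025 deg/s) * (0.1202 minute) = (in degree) 7.392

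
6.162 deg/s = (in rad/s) 0.1075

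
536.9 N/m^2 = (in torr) 4.027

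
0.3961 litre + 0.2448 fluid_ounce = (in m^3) 0.0004033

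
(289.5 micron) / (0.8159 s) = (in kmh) 0.001277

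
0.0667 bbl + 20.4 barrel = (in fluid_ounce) 1.1e+05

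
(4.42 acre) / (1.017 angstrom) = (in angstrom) 1.759e+24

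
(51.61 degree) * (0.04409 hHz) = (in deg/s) 227.5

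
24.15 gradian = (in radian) 0.3793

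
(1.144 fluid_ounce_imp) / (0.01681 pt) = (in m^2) 5.481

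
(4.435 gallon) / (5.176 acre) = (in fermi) 8.015e+08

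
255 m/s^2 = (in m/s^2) 255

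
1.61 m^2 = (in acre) 0.0003978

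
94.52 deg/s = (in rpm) 15.75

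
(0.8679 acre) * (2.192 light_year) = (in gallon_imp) 1.602e+22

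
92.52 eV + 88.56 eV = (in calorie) 6.934e-18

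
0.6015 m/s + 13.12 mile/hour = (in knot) 12.57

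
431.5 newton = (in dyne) 4.315e+07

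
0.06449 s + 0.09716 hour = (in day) 0.004049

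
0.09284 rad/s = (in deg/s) 5.319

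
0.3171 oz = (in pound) 0.01982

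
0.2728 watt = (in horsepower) 0.0003658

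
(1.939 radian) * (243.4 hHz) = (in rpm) 4.507e+05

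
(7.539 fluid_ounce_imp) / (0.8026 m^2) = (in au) 1.784e-15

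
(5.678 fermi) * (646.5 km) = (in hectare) 3.671e-13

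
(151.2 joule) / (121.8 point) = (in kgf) 358.8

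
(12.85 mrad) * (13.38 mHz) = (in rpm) 0.001642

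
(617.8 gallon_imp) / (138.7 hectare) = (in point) 0.00574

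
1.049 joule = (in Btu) 0.0009943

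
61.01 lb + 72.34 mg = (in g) 2.767e+04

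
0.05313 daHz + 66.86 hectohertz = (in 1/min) 4.012e+05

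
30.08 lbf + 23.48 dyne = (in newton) 133.8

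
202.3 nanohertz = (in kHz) 2.023e-10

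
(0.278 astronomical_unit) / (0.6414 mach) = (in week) 314.9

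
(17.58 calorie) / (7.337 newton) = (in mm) 1.003e+04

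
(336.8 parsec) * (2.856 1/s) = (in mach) 8.717e+16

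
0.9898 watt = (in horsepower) 0.001327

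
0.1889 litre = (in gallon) 0.0499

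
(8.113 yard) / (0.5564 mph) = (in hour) 0.008285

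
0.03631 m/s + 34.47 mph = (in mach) 0.04536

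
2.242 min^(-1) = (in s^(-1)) 0.03737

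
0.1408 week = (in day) 0.9856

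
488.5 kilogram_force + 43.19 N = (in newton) 4834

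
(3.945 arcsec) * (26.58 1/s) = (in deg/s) 0.02913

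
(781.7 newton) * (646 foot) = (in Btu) 145.9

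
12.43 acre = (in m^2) 5.03e+04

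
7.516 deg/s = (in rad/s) 0.1312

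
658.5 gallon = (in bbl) 15.68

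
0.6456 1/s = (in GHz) 6.456e-10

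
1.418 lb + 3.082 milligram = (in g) 643.2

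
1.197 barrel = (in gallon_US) 50.27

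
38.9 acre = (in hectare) 15.74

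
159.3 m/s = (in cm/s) 1.593e+04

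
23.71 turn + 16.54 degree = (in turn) 23.76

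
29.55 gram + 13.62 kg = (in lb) 30.09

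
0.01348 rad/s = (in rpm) 0.1287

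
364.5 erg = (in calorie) 8.712e-06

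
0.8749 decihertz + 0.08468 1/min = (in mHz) 88.9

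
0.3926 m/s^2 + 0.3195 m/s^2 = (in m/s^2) 0.7121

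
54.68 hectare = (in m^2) 5.468e+05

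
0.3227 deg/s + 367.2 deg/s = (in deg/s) 367.5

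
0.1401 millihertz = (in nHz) 1.401e+05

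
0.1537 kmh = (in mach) 0.0001254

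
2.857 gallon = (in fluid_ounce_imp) 380.6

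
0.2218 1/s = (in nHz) 2.218e+08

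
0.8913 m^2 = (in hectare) 8.913e-05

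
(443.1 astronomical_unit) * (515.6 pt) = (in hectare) 1.206e+09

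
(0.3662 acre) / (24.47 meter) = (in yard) 66.23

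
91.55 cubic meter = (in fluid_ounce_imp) 3.222e+06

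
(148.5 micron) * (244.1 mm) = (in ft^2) 0.0003902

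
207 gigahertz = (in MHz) 2.07e+05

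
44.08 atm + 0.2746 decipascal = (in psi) 647.8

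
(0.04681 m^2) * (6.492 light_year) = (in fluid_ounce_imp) 1.012e+20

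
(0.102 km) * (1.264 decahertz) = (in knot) 2506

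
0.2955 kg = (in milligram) 2.955e+05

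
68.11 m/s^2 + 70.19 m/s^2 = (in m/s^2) 138.3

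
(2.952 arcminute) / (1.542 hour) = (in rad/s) 1.547e-07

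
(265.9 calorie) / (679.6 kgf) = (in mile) 0.0001037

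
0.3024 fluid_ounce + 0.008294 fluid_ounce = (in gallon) 0.002427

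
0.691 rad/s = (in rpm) 6.599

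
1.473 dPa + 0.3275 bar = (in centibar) 32.75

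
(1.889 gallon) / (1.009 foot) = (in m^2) 0.02325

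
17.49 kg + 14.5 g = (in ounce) 617.5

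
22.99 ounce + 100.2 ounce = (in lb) 7.699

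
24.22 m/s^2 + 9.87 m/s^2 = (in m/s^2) 34.09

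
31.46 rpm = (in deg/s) 188.8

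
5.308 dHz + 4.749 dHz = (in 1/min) 60.34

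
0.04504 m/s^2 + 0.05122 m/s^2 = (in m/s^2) 0.09626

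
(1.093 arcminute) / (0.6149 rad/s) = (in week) 8.549e-10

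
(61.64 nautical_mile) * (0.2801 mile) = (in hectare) 5146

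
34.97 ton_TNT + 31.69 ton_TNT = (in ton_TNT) 66.66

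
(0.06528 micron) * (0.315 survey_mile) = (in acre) 8.178e-09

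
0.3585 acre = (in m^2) 1451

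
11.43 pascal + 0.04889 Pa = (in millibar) 0.1148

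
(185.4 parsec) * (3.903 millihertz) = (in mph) 4.995e+16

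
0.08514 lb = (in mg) 3.862e+04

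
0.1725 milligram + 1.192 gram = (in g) 1.192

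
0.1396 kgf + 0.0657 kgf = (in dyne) 2.013e+05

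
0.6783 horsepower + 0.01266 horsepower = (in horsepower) 0.691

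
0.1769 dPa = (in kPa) 1.769e-05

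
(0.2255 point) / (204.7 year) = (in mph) 2.757e-14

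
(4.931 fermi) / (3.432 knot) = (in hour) 7.758e-19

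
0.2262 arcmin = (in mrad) 0.0658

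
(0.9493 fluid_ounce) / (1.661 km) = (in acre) 4.177e-12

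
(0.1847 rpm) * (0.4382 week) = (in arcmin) 1.762e+07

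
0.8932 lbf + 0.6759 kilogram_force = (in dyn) 1.06e+06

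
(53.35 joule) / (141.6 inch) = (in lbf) 3.335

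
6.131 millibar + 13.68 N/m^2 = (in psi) 0.09091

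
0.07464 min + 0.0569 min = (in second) 7.892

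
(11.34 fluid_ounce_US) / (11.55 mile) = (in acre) 4.458e-12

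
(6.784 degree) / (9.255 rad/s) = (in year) 4.057e-10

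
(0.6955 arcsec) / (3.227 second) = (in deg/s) 5.987e-05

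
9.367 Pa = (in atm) 9.245e-05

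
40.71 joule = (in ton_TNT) 9.73e-09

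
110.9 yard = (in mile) 0.06301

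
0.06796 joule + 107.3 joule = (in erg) 1.074e+09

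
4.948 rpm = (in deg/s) 29.69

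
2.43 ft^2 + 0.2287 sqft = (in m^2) 0.247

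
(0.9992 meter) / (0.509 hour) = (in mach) 1.601e-06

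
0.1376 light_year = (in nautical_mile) 7.029e+11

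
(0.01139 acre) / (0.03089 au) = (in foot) 3.273e-08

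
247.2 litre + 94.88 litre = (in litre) 342.1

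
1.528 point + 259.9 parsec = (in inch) 3.157e+20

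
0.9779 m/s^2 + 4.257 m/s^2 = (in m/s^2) 5.235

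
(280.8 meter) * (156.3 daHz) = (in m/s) 4.389e+05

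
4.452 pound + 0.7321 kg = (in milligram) 2.751e+06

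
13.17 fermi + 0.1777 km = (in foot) 583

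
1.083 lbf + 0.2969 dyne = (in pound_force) 1.083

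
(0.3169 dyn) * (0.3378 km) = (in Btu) 1.015e-06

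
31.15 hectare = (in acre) 76.97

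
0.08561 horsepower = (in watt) 63.84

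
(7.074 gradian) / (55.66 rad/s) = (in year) 6.33e-11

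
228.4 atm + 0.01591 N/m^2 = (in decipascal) 2.314e+08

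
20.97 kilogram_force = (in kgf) 20.97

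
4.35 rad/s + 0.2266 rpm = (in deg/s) 250.6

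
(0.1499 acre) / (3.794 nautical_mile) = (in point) 244.7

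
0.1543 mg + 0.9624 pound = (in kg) 0.4365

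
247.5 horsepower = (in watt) 1.846e+05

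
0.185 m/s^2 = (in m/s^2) 0.185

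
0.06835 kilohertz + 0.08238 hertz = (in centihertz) 6843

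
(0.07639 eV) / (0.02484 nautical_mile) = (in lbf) 5.981e-23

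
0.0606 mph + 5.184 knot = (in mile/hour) 6.026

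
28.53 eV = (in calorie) 1.092e-18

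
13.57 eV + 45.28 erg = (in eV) 2.826e+13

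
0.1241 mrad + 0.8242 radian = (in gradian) 52.48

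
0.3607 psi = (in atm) 0.02454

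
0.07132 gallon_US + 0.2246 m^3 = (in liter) 224.9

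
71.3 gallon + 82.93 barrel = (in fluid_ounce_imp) 4.735e+05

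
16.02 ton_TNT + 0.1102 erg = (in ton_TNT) 16.02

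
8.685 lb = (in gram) 3939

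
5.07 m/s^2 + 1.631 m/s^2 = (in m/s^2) 6.701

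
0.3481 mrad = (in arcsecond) 71.8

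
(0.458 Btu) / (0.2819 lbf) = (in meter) 385.4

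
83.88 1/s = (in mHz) 8.388e+04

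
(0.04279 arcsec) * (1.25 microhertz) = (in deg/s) 1.486e-11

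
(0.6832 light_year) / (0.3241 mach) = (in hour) 1.627e+10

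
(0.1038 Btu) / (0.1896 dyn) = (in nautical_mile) 3.119e+04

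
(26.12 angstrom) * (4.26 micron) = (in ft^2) 1.198e-13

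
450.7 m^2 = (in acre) 0.1114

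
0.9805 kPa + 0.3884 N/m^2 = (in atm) 0.009681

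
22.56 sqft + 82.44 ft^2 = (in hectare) 0.0009755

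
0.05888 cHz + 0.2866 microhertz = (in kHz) 5.891e-07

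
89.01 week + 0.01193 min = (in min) 8.972e+05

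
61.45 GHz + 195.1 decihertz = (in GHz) 61.45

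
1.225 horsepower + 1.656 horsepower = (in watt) 2148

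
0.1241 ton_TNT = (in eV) 3.241e+27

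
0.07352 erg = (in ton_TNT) 1.757e-18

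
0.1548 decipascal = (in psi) 2.245e-06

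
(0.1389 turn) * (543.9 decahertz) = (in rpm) 4.533e+04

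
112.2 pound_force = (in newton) 499.1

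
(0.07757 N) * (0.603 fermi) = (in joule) 4.677e-17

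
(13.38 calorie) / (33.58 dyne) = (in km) 166.7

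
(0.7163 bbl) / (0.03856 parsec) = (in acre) 2.365e-20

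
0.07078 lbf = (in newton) 0.3148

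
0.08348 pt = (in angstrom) 2.945e+05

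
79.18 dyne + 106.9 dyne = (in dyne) 186.1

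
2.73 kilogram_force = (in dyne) 2.677e+06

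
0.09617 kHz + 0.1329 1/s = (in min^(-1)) 5778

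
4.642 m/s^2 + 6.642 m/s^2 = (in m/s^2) 11.28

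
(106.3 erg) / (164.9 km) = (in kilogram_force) 6.573e-12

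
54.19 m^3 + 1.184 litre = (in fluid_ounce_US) 1.832e+06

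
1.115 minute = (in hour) 0.01858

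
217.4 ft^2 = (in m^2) 20.2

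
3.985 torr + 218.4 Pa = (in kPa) 0.7497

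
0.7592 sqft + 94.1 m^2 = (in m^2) 94.17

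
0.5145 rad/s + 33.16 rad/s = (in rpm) 321.6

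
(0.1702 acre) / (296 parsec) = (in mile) 4.686e-20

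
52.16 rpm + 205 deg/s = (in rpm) 86.33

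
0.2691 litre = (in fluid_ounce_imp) 9.471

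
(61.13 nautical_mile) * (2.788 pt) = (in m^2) 111.3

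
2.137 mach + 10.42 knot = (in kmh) 2639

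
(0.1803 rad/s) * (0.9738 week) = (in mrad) 1.062e+08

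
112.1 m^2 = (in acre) 0.0277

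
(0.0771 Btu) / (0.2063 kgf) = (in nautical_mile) 0.02171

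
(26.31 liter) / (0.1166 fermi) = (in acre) 5.576e+10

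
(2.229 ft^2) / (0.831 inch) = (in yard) 10.73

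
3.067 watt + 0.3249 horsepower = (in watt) 245.3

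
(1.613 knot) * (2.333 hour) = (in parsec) 2.259e-13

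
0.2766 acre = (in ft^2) 1.205e+04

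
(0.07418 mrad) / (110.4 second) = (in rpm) 6.416e-06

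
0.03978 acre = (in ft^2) 1733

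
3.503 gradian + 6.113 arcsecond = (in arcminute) 189.3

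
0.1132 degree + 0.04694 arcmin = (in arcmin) 6.839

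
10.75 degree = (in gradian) 11.94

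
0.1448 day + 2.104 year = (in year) 2.104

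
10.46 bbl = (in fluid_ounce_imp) 5.853e+04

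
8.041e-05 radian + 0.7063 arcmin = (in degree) 0.01638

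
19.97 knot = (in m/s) 10.27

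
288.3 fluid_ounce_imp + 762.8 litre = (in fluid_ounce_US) 2.607e+04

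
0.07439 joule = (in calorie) 0.01778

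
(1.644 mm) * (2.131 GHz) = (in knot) 6.81e+06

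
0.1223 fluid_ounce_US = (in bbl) 2.275e-05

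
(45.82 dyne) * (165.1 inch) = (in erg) 1.921e+04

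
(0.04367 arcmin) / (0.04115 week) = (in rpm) 4.874e-09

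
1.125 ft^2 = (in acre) 2.583e-05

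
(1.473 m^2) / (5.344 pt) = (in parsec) 2.532e-14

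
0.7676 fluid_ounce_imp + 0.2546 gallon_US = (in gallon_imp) 0.2168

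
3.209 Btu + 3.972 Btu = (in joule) 7576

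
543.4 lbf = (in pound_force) 543.4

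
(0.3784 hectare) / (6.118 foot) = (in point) 5.752e+06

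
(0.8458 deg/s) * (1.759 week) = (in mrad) 1.57e+07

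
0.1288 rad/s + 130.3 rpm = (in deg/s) 789.2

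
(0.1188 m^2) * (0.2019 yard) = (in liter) 21.93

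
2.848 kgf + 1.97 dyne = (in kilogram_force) 2.848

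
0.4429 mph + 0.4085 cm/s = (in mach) 0.0005935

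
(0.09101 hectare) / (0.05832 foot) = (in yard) 5.599e+04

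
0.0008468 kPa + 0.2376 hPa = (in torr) 0.1846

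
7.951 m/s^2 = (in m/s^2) 7.951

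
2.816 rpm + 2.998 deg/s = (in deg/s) 19.89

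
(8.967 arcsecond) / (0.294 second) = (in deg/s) 0.008472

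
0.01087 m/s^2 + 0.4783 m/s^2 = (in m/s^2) 0.4892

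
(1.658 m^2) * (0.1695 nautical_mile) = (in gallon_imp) 1.145e+05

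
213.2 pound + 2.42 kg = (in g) 9.913e+04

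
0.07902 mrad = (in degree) 0.004528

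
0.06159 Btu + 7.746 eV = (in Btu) 0.06159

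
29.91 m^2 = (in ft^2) 321.9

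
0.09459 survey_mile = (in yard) 166.5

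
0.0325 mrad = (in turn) 5.173e-06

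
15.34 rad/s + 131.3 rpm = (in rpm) 277.8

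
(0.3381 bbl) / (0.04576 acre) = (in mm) 0.2903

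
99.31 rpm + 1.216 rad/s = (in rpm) 110.9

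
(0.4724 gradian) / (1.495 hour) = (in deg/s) 7.9e-05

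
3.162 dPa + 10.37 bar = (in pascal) 1.037e+06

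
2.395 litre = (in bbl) 0.01506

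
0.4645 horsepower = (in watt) 346.4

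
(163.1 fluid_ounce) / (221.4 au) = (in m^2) 1.456e-16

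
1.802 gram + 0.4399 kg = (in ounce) 15.58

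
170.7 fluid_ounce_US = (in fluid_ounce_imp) 177.7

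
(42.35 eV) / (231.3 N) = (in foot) 9.624e-20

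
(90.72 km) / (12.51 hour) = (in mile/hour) 4.506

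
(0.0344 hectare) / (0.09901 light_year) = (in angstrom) 0.003672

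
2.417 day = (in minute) 3480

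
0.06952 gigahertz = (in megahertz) 69.52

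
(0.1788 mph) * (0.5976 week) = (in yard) 3.159e+04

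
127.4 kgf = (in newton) 1249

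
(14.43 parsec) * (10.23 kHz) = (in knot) 8.854e+21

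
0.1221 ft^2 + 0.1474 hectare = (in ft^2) 1.587e+04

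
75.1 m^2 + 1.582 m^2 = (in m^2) 76.68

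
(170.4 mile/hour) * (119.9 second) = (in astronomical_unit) 6.105e-08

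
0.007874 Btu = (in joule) 8.308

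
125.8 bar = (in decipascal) 1.258e+08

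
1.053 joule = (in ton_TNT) 2.517e-10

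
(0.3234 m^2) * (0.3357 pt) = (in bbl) 0.0002409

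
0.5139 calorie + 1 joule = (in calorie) 0.7529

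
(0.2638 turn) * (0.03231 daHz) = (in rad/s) 0.5355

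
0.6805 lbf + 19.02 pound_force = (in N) 87.63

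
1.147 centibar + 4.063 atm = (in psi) 59.88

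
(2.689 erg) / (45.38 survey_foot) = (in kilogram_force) 1.982e-09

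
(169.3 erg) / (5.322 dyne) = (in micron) 3.181e+05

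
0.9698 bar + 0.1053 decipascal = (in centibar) 96.98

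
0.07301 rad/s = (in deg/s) 4.183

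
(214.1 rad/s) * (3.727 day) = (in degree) 3.95e+09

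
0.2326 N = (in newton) 0.2326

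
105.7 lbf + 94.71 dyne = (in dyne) 4.702e+07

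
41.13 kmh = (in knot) 22.21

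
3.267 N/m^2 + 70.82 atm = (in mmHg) 5.382e+04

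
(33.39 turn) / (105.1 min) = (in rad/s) 0.03327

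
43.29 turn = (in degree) 1.558e+04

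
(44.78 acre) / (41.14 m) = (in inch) 1.734e+05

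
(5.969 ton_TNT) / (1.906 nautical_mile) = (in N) 7.075e+06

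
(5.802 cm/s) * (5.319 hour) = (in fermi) 1.111e+18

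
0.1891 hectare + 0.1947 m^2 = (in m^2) 1891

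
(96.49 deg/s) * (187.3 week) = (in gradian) 1.214e+10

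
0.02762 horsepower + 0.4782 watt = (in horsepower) 0.02826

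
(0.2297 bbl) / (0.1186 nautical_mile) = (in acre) 4.108e-08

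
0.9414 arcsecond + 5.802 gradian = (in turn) 0.01451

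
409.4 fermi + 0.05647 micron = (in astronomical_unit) 3.775e-19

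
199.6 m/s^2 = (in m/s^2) 199.6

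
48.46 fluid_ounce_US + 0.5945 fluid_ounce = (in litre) 1.451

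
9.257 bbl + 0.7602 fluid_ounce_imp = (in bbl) 9.257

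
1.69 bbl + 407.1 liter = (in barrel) 4.251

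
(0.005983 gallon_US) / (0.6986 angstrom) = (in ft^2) 3.49e+06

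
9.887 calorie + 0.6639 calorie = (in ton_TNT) 1.055e-08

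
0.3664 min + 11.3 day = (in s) 9.763e+05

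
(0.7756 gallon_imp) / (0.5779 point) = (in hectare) 0.00173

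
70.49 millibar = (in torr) 52.87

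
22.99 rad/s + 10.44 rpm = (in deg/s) 1380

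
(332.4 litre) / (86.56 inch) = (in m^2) 0.1512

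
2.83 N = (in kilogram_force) 0.2886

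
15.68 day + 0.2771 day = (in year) 0.04372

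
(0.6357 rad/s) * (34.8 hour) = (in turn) 1.268e+04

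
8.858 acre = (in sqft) 3.859e+05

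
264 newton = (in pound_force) 59.35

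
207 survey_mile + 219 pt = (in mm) 3.331e+08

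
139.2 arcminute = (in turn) 0.006444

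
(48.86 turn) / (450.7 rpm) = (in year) 2.063e-07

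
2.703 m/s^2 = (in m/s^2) 2.703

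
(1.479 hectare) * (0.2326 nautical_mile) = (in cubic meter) 6.371e+06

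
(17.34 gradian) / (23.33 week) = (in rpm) 1.843e-07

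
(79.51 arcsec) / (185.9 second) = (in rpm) 1.98e-05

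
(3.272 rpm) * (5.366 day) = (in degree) 9.102e+06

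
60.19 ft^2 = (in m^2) 5.592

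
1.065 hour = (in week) 0.006339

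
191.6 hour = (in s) 6.898e+05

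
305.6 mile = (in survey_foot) 1.614e+06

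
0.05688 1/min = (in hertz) 0.000948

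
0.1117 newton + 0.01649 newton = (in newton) 0.1282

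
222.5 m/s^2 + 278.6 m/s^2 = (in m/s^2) 501.1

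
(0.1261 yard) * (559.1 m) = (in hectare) 0.006447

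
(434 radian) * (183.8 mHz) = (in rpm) 761.7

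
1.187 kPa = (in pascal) 1187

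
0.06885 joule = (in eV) 4.297e+17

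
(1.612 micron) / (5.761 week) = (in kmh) 1.666e-12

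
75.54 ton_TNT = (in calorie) 7.554e+10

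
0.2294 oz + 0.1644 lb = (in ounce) 2.86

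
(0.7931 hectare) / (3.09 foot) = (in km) 8.421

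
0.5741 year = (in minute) 3.017e+05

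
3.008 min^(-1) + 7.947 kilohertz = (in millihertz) 7.947e+06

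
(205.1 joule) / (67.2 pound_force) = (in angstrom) 6.861e+09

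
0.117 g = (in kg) 0.000117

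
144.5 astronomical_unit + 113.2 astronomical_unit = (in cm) 3.855e+15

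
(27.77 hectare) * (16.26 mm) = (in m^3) 4515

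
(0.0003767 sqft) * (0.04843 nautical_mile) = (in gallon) 0.8292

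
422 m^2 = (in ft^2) 4542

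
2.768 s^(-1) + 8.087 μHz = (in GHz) 2.768e-09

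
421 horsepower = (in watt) 3.139e+05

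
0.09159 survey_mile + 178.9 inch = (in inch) 5982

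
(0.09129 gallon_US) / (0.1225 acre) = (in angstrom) 6971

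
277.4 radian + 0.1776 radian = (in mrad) 2.776e+05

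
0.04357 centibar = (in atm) 0.00043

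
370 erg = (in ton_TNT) 8.843e-15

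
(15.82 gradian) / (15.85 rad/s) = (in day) 1.815e-07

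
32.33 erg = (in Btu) 3.064e-09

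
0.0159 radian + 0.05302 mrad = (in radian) 0.01595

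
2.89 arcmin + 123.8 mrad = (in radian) 0.1246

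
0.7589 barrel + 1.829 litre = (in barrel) 0.7704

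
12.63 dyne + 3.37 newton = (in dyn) 3.37e+05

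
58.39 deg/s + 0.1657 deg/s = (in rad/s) 1.022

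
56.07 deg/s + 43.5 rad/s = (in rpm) 424.7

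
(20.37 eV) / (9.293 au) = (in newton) 2.348e-30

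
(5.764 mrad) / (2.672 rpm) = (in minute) 0.0003433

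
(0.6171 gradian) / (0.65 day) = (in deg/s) 9.889e-06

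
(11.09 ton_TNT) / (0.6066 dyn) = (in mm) 7.649e+18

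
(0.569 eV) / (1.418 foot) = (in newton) 2.109e-19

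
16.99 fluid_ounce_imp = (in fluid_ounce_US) 16.32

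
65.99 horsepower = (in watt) 4.921e+04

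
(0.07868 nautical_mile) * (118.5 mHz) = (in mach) 0.05071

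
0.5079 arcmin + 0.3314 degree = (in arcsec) 1224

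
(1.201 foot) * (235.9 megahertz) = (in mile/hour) 1.932e+08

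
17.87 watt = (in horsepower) 0.02396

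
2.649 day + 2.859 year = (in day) 1046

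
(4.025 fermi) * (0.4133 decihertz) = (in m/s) 1.664e-16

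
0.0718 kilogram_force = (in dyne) 7.041e+04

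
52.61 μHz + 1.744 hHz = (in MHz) 0.0001744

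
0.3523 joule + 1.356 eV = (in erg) 3.523e+06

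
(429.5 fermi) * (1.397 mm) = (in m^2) 6e-16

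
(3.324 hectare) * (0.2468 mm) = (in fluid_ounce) 2.774e+05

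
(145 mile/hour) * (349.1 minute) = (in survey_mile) 843.7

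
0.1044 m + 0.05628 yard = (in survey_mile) 9.685e-05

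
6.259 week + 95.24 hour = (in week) 6.826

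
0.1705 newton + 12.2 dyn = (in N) 0.1706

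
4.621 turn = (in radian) 29.03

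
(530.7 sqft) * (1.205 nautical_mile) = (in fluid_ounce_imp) 3.872e+09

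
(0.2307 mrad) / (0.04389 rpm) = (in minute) 0.0008366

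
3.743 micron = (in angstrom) 3.743e+04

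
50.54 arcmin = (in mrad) 14.7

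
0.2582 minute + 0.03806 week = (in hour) 6.398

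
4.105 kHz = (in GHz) 4.105e-06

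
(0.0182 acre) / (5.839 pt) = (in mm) 3.576e+07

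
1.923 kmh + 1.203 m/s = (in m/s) 1.737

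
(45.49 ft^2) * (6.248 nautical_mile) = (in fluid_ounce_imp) 1.721e+09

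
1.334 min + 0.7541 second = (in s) 80.79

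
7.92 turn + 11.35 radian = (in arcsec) 1.261e+07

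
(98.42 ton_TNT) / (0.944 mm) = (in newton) 4.362e+14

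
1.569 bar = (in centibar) 156.9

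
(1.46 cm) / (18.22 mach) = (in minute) 3.922e-08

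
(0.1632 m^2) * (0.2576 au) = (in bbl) 3.956e+10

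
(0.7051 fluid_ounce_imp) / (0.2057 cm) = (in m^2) 0.009739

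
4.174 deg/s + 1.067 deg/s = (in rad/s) 0.09147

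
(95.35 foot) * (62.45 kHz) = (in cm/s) 1.815e+08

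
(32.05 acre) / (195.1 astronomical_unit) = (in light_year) 4.697e-25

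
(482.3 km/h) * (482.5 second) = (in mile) 40.17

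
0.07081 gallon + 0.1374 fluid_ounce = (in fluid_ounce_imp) 9.577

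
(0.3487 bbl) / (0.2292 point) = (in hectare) 0.06856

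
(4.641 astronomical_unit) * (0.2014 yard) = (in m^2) 1.279e+11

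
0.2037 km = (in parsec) 6.601e-15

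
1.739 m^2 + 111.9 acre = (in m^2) 4.528e+05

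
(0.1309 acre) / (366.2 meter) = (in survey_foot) 4.746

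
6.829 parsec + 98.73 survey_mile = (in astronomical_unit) 1.409e+06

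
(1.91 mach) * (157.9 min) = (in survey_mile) 3829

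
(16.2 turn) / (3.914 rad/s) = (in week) 4.3e-05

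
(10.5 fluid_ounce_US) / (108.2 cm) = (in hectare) 2.87e-08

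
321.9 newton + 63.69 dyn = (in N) 321.9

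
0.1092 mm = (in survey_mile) 6.785e-08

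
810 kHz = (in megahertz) 0.81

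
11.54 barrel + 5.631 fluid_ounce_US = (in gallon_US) 484.7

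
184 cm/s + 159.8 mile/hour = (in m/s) 73.28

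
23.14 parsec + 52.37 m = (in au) 4.773e+06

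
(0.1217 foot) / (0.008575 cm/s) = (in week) 0.0007153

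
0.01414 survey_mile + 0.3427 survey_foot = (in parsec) 7.409e-16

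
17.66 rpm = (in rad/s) 1.849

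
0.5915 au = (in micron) 8.849e+16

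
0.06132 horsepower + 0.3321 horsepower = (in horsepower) 0.3934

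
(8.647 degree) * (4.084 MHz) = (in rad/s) 6.164e+05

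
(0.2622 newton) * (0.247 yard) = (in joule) 0.05922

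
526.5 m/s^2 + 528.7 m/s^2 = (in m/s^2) 1055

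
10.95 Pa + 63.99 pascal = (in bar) 0.0007494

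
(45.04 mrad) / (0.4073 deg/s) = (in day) 7.333e-05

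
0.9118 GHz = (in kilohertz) 9.118e+05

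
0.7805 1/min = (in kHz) 1.301e-05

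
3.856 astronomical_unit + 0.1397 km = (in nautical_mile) 3.115e+08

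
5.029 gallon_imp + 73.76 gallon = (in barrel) 1.9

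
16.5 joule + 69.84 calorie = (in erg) 3.087e+09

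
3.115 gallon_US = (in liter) 11.79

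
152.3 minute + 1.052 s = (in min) 152.3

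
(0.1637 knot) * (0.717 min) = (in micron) 3.623e+06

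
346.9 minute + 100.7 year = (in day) 3.676e+04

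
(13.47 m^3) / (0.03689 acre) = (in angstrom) 9.023e+08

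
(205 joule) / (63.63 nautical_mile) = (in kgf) 0.0001774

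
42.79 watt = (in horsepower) 0.05738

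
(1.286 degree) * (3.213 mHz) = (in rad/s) 7.212e-05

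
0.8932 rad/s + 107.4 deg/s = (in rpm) 26.43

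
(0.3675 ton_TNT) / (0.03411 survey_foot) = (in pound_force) 3.325e+10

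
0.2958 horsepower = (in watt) 220.6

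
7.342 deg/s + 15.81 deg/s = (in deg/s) 23.15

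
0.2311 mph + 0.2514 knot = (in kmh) 0.8375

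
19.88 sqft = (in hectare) 0.0001847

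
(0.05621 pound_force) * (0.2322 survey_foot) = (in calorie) 0.004229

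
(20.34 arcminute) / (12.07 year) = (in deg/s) 8.906e-10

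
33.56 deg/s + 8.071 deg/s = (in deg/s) 41.63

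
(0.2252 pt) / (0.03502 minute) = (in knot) 7.35e-05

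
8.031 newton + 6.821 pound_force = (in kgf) 3.913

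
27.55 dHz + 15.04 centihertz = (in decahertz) 0.2905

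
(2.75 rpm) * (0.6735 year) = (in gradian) 3.894e+08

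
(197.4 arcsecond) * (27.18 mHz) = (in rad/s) 2.601e-05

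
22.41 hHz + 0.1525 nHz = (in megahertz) 0.002241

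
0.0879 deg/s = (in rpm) 0.01465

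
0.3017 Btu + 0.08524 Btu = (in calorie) 97.57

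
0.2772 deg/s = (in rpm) 0.0462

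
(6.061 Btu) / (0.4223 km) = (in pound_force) 3.404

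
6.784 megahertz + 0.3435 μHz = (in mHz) 6.784e+09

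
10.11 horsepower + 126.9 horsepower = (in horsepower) 137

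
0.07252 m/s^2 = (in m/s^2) 0.07252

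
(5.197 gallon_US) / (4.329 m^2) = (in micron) 4544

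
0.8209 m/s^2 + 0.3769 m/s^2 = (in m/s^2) 1.198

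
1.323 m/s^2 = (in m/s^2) 1.323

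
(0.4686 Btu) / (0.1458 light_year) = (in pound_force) 8.058e-14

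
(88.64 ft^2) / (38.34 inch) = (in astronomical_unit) 5.653e-11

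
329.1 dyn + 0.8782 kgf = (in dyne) 8.615e+05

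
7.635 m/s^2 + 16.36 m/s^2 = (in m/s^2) 23.99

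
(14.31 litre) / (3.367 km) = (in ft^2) 4.575e-05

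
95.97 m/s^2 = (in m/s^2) 95.97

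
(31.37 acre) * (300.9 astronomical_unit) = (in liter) 5.715e+21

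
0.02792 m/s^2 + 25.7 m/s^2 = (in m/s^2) 25.73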